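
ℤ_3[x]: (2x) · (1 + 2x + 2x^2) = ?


Expand and collect like terms; reduce coefficients mod 3:
x^0: 0·1 = 0 ≡ 0 (mod 3)
x^1: 0·2 + 2·1 = 2 ≡ 2 (mod 3)
x^2: 0·2 + 2·2 = 4 ≡ 1 (mod 3)
x^3: 2·2 = 4 ≡ 1 (mod 3)
Result: 2x + x^2 + x^3

f · g = 2x + x^2 + x^3


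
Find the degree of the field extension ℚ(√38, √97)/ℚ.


[ℚ(√38,√97):ℚ] = [ℚ(√38,√97):ℚ(√38)]·[ℚ(√38):ℚ] = 2·2 = 4

[ℚ(√38, √97)/ℚ] = 4


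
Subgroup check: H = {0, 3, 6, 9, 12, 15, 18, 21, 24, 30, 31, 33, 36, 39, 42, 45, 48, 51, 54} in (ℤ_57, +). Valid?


Subgroup test for H = {0, 3, 6, 9, 12, 15, 18, 21, 24, 30, 31, 33, 36, 39, 42, 45, 48, 51, 54} in (ℤ_57, +):
(1) 0 ∈ H? Yes
(2) Closure: for all a,b ∈ H, (a+b) mod 57 ∈ H? No  [counterexample: 3 + 24 = 27 ∉ H]
(3) Inverses: for all a ∈ H, -a mod 57 ∈ H? No

No, H is not a subgroup of ℤ_57


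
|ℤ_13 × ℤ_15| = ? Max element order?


|ℤ_13 × ℤ_15| = 13 × 15 = 195
Max element order = lcm(13,15) = 195
Cyclic? Yes (gcd=1)

|ℤ_13×ℤ_15| = 195, max element order = 195


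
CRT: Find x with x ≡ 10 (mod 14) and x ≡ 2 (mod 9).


m₁ = 14, m₂ = 9, gcd = 1, so CRT applies. M = m₁·m₂ = 126
Let M₁ = M/m₁ = 9, M₂ = M/m₂ = 14
Find y₁ ≡ M₁⁻¹ (mod m₁): 9⁻¹ ≡ 11 (mod 14)
Find y₂ ≡ M₂⁻¹ (mod m₂): 14⁻¹ ≡ 2 (mod 9)
x = a₁·M₁·y₁ + a₂·M₂·y₂ = 10·9·11 + 2·14·2 = 1046
Reduce mod 126: x ≡ 38
Check: 38 mod 14 = 10 ✓, 38 mod 9 = 2 ✓

x ≡ 38 (mod 126)


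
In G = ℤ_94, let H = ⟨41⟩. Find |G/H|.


|⟨41⟩| = n / gcd(41, 94) = 94 / 1 = 94
H is normal (ℤ_94 is abelian).
|G/H| = |G| / |H| = 94 / 94 = 1

|G/H| = 1


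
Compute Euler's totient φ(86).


Factor n: 86 = 2 × 43
φ(n) = n · ∏(1 - 1/p) over distinct primes p | n
φ(86) = 86 · (1 - 1/2) · (1 - 1/43) = 42

φ(86) = 42


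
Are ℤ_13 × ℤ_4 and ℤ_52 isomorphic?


Comparing ℤ_13 × ℤ_4 and ℤ_52:
gcd(13,4) = 1, so ℤ_13 × ℤ_4 ≅ ℤ_52 (CRT)

Yes, ℤ_13 × ℤ_4 ≅ ℤ_52


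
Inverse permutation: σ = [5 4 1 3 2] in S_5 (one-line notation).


To find σ⁻¹, swap domain and range:
σ(1) = 5 → σ⁻¹(5) = 1
σ(2) = 4 → σ⁻¹(4) = 2
σ(3) = 1 → σ⁻¹(1) = 3
σ(4) = 3 → σ⁻¹(3) = 4
σ(5) = 2 → σ⁻¹(2) = 5

σ⁻¹ = [3 5 4 2 1]


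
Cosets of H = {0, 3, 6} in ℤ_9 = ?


H = {0, 3, 6}, |H| = 3
Number of cosets = |G|/|H| = 9/3 = 3
0 + H = {0, 3, 6}
1 + H = {1, 4, 7}
2 + H = {2, 5, 8}

Cosets: 0+H={0,3,6}; 1+H={1,4,7}; 2+H={2,5,8}


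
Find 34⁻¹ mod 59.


Use the extended Euclidean algorithm to write 1 = 34·s + 59·t; then s mod 59 is the inverse.
Euclidean algorithm:
  34 = 0·59 + 34
  59 = 1·34 + 25
  34 = 1·25 + 9
  25 = 2·9 + 7
  9 = 1·7 + 2
  7 = 3·2 + 1
  2 = 2·1 + 0
gcd(34,59) = 1
Back-substitution gives: 34·(-26) + 59·(15) = 1
So 34⁻¹ ≡ -26 ≡ 33 (mod 59)
Check: 34 × 33 = 1122 ≡ 1 (mod 59) ✓

34⁻¹ ≡ 33 (mod 59)


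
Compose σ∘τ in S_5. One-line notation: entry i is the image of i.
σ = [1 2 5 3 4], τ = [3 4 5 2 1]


σ∘τ: apply τ first, then σ
1 →τ 3 →σ 5
2 →τ 4 →σ 3
3 →τ 5 →σ 4
4 →τ 2 →σ 2
5 →τ 1 →σ 1

σ∘τ = [5 3 4 2 1]


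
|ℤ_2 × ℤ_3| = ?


|A × B| = |A| · |B|
|ℤ_2 × ℤ_3| = 2 × 3 = 6

|ℤ_2 × ℤ_3| = 6


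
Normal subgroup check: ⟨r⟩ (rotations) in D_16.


H = ⟨r⟩ (rotations) in D_16
The rotation subgroup ⟨r⟩ has index 2 in D_16, so it is normal

Yes, normal subgroup


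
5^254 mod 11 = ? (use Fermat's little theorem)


Fermat's little theorem: if p is prime and gcd(a,p)=1, then a^(p-1) ≡ 1 (mod p)
p = 11 is prime, gcd(5,11) = 1
Reduce exponent: 254 mod 10 = 4
So 5^254 ≡ 5^4 (mod 11)
5^4 mod 11 = 9

5^254 ≡ 9 (mod 11)


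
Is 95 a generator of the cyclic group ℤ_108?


g generates ℤ_n iff gcd(g, n) = 1
gcd(95, 108) = 1
Since gcd = 1, 95 is a generator.

Yes, 95 generates ℤ_108


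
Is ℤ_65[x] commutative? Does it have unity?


ℤ_65 has zero divisors (5·13 ≡ 0), and these lift to constant zero divisors in ℤ_65[x]; so not an integral domain
Commutative: Yes
Integral domain: No
Has unity: Yes

ℤ_65[x]: Commutative=Yes, Unity=Yes


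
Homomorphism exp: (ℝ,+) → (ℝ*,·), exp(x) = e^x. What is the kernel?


Kernel = preimage of identity
ker(exp) = {x ∈ ℝ | e^x = 1} = {0}

ker(exp) = {0}


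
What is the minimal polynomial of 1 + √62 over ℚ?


Let α = 1 + √62. Then α - 1 = √62, so (α - 1)² = 62, giving α² - 2α - 61 = 0. Degree 2 and α ∉ ℚ, so this is the minimal polynomial.

Minimal polynomial: x² - 2x - 61


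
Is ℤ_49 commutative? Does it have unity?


ℤ_49 is a commutative ring with unity 1; 49 = 7×7 is composite, so 7·7 ≡ 0 gives zero divisors (not an integral domain)
Commutative: Yes
Integral domain: No
Has unity: Yes

ℤ_49: Commutative=Yes, Unity=Yes


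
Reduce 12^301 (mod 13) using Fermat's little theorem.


Fermat's little theorem: if p is prime and gcd(a,p)=1, then a^(p-1) ≡ 1 (mod p)
p = 13 is prime, gcd(12,13) = 1
Reduce exponent: 301 mod 12 = 1
So 12^301 ≡ 12^1 (mod 13)
12^1 mod 13 = 12

12^301 ≡ 12 (mod 13)


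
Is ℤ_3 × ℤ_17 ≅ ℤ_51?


Comparing ℤ_3 × ℤ_17 and ℤ_51:
gcd(3,17) = 1, so ℤ_3 × ℤ_17 ≅ ℤ_51 (CRT)

Yes, ℤ_3 × ℤ_17 ≅ ℤ_51


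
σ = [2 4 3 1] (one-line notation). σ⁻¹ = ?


To find σ⁻¹, swap domain and range:
σ(1) = 2 → σ⁻¹(2) = 1
σ(2) = 4 → σ⁻¹(4) = 2
σ(3) = 3 → σ⁻¹(3) = 3
σ(4) = 1 → σ⁻¹(1) = 4

σ⁻¹ = [4 1 3 2]


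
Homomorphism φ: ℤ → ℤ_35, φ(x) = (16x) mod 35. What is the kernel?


Kernel = preimage of identity
ker(φ) = {x ∈ ℤ : 16x ≡ 0 (mod 35)}. gcd(16,35) = 1, so 16x ≡ 0 (mod 35) ⟺ x ≡ 0 (mod 35/1 = 35). Hence ker(φ) = 35ℤ

ker(φ) = 35ℤ


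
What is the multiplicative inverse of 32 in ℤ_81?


Use the extended Euclidean algorithm to write 1 = 32·s + 81·t; then s mod 81 is the inverse.
Euclidean algorithm:
  32 = 0·81 + 32
  81 = 2·32 + 17
  32 = 1·17 + 15
  17 = 1·15 + 2
  15 = 7·2 + 1
  2 = 2·1 + 0
gcd(32,81) = 1
Back-substitution gives: 32·(38) + 81·(-15) = 1
So 32⁻¹ ≡ 38 ≡ 38 (mod 81)
Check: 32 × 38 = 1216 ≡ 1 (mod 81) ✓

32⁻¹ ≡ 38 (mod 81)


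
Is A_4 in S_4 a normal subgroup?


H = A_4 in S_4
A_4 has index 2 in S_4, and every subgroup of index 2 is normal

Yes, normal subgroup


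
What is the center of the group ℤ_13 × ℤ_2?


Z(G) = {g ∈ G | gx = xg for all x ∈ G}
Direct product of abelian groups is abelian, so Z(G) = G

Z(ℤ_13 × ℤ_2) = ℤ_13 × ℤ_2


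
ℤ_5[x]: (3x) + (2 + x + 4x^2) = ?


Add coefficients mod 5:
x^0: 0 + 2 = 2 (mod 5)
x^1: 3 + 1 = 4 (mod 5)
x^2: 0 + 4 = 4 (mod 5)
Result: 2 + 4x + 4x^2

f + g = 2 + 4x + 4x^2


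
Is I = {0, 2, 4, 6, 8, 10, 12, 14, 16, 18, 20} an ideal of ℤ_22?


Check ideal conditions for I = {0, 2, 4, 6, 8, 10, 12, 14, 16, 18, 20} in ℤ_22:
(1) I is an additive subgroup? Yes
(2) For r ∈ ℤ_22 and a ∈ I: r·a ∈ I? Yes

Yes, I is an ideal of ℤ_22


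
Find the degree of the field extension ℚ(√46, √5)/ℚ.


[ℚ(√46,√5):ℚ] = [ℚ(√46,√5):ℚ(√46)]·[ℚ(√46):ℚ] = 2·2 = 4

[ℚ(√46, √5)/ℚ] = 4


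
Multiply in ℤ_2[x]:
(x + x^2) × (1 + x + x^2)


Expand and collect like terms; reduce coefficients mod 2:
x^0: 0·1 = 0 ≡ 0 (mod 2)
x^1: 0·1 + 1·1 = 1 ≡ 1 (mod 2)
x^2: 0·1 + 1·1 + 1·1 = 2 ≡ 0 (mod 2)
x^3: 1·1 + 1·1 = 2 ≡ 0 (mod 2)
x^4: 1·1 = 1 ≡ 1 (mod 2)
Result: x + x^4

f · g = x + x^4


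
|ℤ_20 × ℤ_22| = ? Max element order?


|ℤ_20 × ℤ_22| = 20 × 22 = 440
Max element order = lcm(20,22) = 220
Cyclic? No (gcd=2)

|ℤ_20×ℤ_22| = 440, max element order = 220


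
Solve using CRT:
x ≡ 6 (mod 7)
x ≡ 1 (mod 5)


m₁ = 7, m₂ = 5, gcd = 1, so CRT applies. M = m₁·m₂ = 35
Let M₁ = M/m₁ = 5, M₂ = M/m₂ = 7
Find y₁ ≡ M₁⁻¹ (mod m₁): 5⁻¹ ≡ 3 (mod 7)
Find y₂ ≡ M₂⁻¹ (mod m₂): 7⁻¹ ≡ 3 (mod 5)
x = a₁·M₁·y₁ + a₂·M₂·y₂ = 6·5·3 + 1·7·3 = 111
Reduce mod 35: x ≡ 6
Check: 6 mod 7 = 6 ✓, 6 mod 5 = 1 ✓

x ≡ 6 (mod 35)


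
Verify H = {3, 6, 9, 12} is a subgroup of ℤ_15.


Subgroup test for H = {3, 6, 9, 12} in (ℤ_15, +):
(1) 0 ∈ H? No
(2) Closure: for all a,b ∈ H, (a+b) mod 15 ∈ H? No  [counterexample: 3 + 12 = 0 ∉ H]
(3) Inverses: for all a ∈ H, -a mod 15 ∈ H? Yes

No, H is not a subgroup of ℤ_15


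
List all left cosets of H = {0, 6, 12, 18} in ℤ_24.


H = {0, 6, 12, 18}, |H| = 4
Number of cosets = |G|/|H| = 24/4 = 6
0 + H = {0, 6, 12, 18}
1 + H = {1, 7, 13, 19}
2 + H = {2, 8, 14, 20}
3 + H = {3, 9, 15, 21}
4 + H = {4, 10, 16, 22}
5 + H = {5, 11, 17, 23}

Cosets: 0+H={0,6,12,18}; 1+H={1,7,13,19}; 2+H={2,8,14,20}; 3+H={3,9,15,21}; 4+H={4,10,16,22}; 5+H={5,11,17,23}


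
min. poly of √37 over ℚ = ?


√37 satisfies x² - 37 = 0, irreducible over ℚ since 37 is squarefree

Minimal polynomial: x² - 37


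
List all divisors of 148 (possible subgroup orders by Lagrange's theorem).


Lagrange's theorem: |H| divides |G|
|G| = 148
Divisors of 148: 1, 2, 4, 37, 74, 148

Possible subgroup orders: {1, 2, 4, 37, 74, 148}


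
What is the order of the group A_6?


|A_n| = n!/2 (even permutations)
|A_6| = 6!/2 = 720/2 = 360

|A_6| = 360


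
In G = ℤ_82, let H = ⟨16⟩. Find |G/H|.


|⟨16⟩| = n / gcd(16, 82) = 82 / 2 = 41
H is normal (ℤ_82 is abelian).
|G/H| = |G| / |H| = 82 / 41 = 2

|G/H| = 2


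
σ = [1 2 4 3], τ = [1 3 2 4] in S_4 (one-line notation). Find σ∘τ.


σ∘τ: apply τ first, then σ
1 →τ 1 →σ 1
2 →τ 3 →σ 4
3 →τ 2 →σ 2
4 →τ 4 →σ 3

σ∘τ = [1 4 2 3]


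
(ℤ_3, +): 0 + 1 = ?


Operation: addition mod 3
0 + 1 = (a + b) mod 3 with a = 0, b = 1

0 + 1 = 1


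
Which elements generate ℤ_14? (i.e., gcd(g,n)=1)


g generates ℤ_n iff gcd(g,n) = 1
Checking each g ∈ {1,...,13}:
gcd(1,14) = 1
gcd(2,14) = 2
gcd(3,14) = 1
gcd(4,14) = 2
gcd(5,14) = 1
gcd(6,14) = 2
gcd(7,14) = 7
gcd(8,14) = 2
gcd(9,14) = 1
gcd(10,14) = 2
gcd(11,14) = 1
gcd(12,14) = 2
gcd(13,14) = 1
Generators: {1, 3, 5, 9, 11, 13}
Number of generators = φ(14) = 6

Generators of ℤ_14 = {1, 3, 5, 9, 11, 13}


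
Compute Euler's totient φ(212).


Factor n: 212 = 2^2 × 53
φ(n) = n · ∏(1 - 1/p) over distinct primes p | n
φ(212) = 212 · (1 - 1/2) · (1 - 1/53) = 104

φ(212) = 104


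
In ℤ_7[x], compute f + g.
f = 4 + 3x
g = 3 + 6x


Add coefficients mod 7:
x^0: 4 + 3 = 0 (mod 7)
x^1: 3 + 6 = 2 (mod 7)
Result: 2x

f + g = 2x


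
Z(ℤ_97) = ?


Z(G) = {g ∈ G | gx = xg for all x ∈ G}
ℤ_97 is abelian, so Z(G) = G

Z(ℤ_97) = ℤ_97


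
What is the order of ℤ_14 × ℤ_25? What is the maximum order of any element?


|ℤ_14 × ℤ_25| = 14 × 25 = 350
Max element order = lcm(14,25) = 350
Cyclic? Yes (gcd=1)

|ℤ_14×ℤ_25| = 350, max element order = 350


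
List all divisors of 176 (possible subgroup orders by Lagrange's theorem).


Lagrange's theorem: |H| divides |G|
|G| = 176
Divisors of 176: 1, 2, 4, 8, 11, 16, 22, 44, 88, 176

Possible subgroup orders: {1, 2, 4, 8, 11, 16, 22, 44, 88, 176}


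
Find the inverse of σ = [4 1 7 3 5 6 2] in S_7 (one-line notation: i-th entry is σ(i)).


To find σ⁻¹, swap domain and range:
σ(1) = 4 → σ⁻¹(4) = 1
σ(2) = 1 → σ⁻¹(1) = 2
σ(3) = 7 → σ⁻¹(7) = 3
σ(4) = 3 → σ⁻¹(3) = 4
σ(5) = 5 → σ⁻¹(5) = 5
σ(6) = 6 → σ⁻¹(6) = 6
σ(7) = 2 → σ⁻¹(2) = 7

σ⁻¹ = [2 7 4 1 5 6 3]


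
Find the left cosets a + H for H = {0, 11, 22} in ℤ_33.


H = {0, 11, 22}, |H| = 3
Number of cosets = |G|/|H| = 33/3 = 11
0 + H = {0, 11, 22}
1 + H = {1, 12, 23}
2 + H = {2, 13, 24}
3 + H = {3, 14, 25}
4 + H = {4, 15, 26}
5 + H = {5, 16, 27}
6 + H = {6, 17, 28}
7 + H = {7, 18, 29}
8 + H = {8, 19, 30}
9 + H = {9, 20, 31}
10 + H = {10, 21, 32}

Cosets: 0+H={0,11,22}; 1+H={1,12,23}; 2+H={2,13,24}; 3+H={3,14,25}; 4+H={4,15,26}; 5+H={5,16,27}; 6+H={6,17,28}; 7+H={7,18,29}; 8+H={8,19,30}; 9+H={9,20,31}; 10+H={10,21,32}


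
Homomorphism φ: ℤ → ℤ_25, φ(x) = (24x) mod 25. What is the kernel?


Kernel = preimage of identity
ker(φ) = {x ∈ ℤ : 24x ≡ 0 (mod 25)}. gcd(24,25) = 1, so 24x ≡ 0 (mod 25) ⟺ x ≡ 0 (mod 25/1 = 25). Hence ker(φ) = 25ℤ

ker(φ) = 25ℤ


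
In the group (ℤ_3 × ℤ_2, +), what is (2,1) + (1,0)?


Operation: componentwise addition mod (3, 2)
(2,1) + (1,0) = ((a₁+b₁) mod 3, (a₂+b₂) mod 2) with a = (2,1), b = (1,0)

(2,1) + (1,0) = (0,1)


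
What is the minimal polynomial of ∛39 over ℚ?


∛39 satisfies x³ - 39 = 0, irreducible over ℚ (no rational root; 39 is not a perfect cube)

Minimal polynomial: x³ - 39


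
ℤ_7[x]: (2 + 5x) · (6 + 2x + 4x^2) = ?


Expand and collect like terms; reduce coefficients mod 7:
x^0: 2·6 = 12 ≡ 5 (mod 7)
x^1: 2·2 + 5·6 = 34 ≡ 6 (mod 7)
x^2: 2·4 + 5·2 = 18 ≡ 4 (mod 7)
x^3: 5·4 = 20 ≡ 6 (mod 7)
Result: 5 + 6x + 4x^2 + 6x^3

f · g = 5 + 6x + 4x^2 + 6x^3


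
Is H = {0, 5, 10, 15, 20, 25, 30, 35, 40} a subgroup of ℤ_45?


Subgroup test for H = {0, 5, 10, 15, 20, 25, 30, 35, 40} in (ℤ_45, +):
(1) 0 ∈ H? Yes
(2) Closure: for all a,b ∈ H, (a+b) mod 45 ∈ H? Yes
(3) Inverses: for all a ∈ H, -a mod 45 ∈ H? Yes

Yes, H is a subgroup of ℤ_45


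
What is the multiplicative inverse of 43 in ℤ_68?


Use the extended Euclidean algorithm to write 1 = 43·s + 68·t; then s mod 68 is the inverse.
Euclidean algorithm:
  43 = 0·68 + 43
  68 = 1·43 + 25
  43 = 1·25 + 18
  25 = 1·18 + 7
  18 = 2·7 + 4
  7 = 1·4 + 3
  4 = 1·3 + 1
  3 = 3·1 + 0
gcd(43,68) = 1
Back-substitution gives: 43·(19) + 68·(-12) = 1
So 43⁻¹ ≡ 19 ≡ 19 (mod 68)
Check: 43 × 19 = 817 ≡ 1 (mod 68) ✓

43⁻¹ ≡ 19 (mod 68)


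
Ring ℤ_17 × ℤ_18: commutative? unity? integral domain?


Direct product ring; commutative with unity (1,1); but (1,0)·(0,1) = (0,0) gives zero divisors, so not an integral domain
Commutative: Yes
Integral domain: No
Has unity: Yes

ℤ_17 × ℤ_18: Commutative=Yes, Unity=Yes


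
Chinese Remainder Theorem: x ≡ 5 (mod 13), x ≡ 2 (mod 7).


m₁ = 13, m₂ = 7, gcd = 1, so CRT applies. M = m₁·m₂ = 91
Let M₁ = M/m₁ = 7, M₂ = M/m₂ = 13
Find y₁ ≡ M₁⁻¹ (mod m₁): 7⁻¹ ≡ 2 (mod 13)
Find y₂ ≡ M₂⁻¹ (mod m₂): 13⁻¹ ≡ 6 (mod 7)
x = a₁·M₁·y₁ + a₂·M₂·y₂ = 5·7·2 + 2·13·6 = 226
Reduce mod 91: x ≡ 44
Check: 44 mod 13 = 5 ✓, 44 mod 7 = 2 ✓

x ≡ 44 (mod 91)


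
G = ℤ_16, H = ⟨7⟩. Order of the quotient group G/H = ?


|⟨7⟩| = n / gcd(7, 16) = 16 / 1 = 16
H is normal (ℤ_16 is abelian).
|G/H| = |G| / |H| = 16 / 16 = 1

|G/H| = 1


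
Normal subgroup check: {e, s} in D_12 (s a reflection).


H = {e, s} in D_12 (s a reflection)
r·s·r⁻¹ = sr⁻² ≠ s for n ≥ 3, so {e, s} is not closed under conjugation

No, not a normal subgroup


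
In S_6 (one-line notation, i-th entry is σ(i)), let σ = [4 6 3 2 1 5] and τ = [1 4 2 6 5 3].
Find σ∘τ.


σ∘τ: apply τ first, then σ
1 →τ 1 →σ 4
2 →τ 4 →σ 2
3 →τ 2 →σ 6
4 →τ 6 →σ 5
5 →τ 5 →σ 1
6 →τ 3 →σ 3

σ∘τ = [4 2 6 5 1 3]


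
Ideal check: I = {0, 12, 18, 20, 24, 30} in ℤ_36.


Check ideal conditions for I = {0, 12, 18, 20, 24, 30} in ℤ_36:
(1) I is an additive subgroup? No
(2) For r ∈ ℤ_36 and a ∈ I: r·a ∈ I? No  [counterexample: r=2, a=20, r·a mod 36 = 4 ∉ I]

No, I is not an ideal of ℤ_36


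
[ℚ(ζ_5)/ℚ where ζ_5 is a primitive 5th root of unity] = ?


[ℚ(ζ_n):ℚ] = deg Φ_n(x) = φ(n). Here φ(5) = 4

[ℚ(ζ_5)/ℚ where ζ_5 is a primitive 5th root of unity] = 4


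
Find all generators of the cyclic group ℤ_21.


g generates ℤ_n iff gcd(g,n) = 1
Prime factors of 21: 3, 7
Generators are g ∈ {1,...,20} not divisible by any of these primes.
Generators: {1, 2, 4, 5, 8, 10, 11, 13, 16, 17, 19, 20}
Number of generators = φ(21) = 12

Generators of ℤ_21 = {1, 2, 4, 5, 8, 10, 11, 13, 16, 17, 19, 20}


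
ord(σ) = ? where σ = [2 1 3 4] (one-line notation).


Cycle decomposition: (1 2)
Cycle lengths: 2
Order = lcm(2) = 2

ord(σ) = 2


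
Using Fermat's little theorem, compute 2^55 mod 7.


Fermat's little theorem: if p is prime and gcd(a,p)=1, then a^(p-1) ≡ 1 (mod p)
p = 7 is prime, gcd(2,7) = 1
Reduce exponent: 55 mod 6 = 1
So 2^55 ≡ 2^1 (mod 7)
2^1 mod 7 = 2

2^55 ≡ 2 (mod 7)


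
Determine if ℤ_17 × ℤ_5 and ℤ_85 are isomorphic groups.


Comparing ℤ_17 × ℤ_5 and ℤ_85:
gcd(17,5) = 1, so ℤ_17 × ℤ_5 ≅ ℤ_85 (CRT)

Yes, ℤ_17 × ℤ_5 ≅ ℤ_85


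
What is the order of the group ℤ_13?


ℤ_n has n elements.

|ℤ_13| = 13


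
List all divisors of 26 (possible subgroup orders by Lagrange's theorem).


Lagrange's theorem: |H| divides |G|
|G| = 26
Divisors of 26: 1, 2, 13, 26

Possible subgroup orders: {1, 2, 13, 26}


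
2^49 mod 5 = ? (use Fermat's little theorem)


Fermat's little theorem: if p is prime and gcd(a,p)=1, then a^(p-1) ≡ 1 (mod p)
p = 5 is prime, gcd(2,5) = 1
Reduce exponent: 49 mod 4 = 1
So 2^49 ≡ 2^1 (mod 5)
2^1 mod 5 = 2

2^49 ≡ 2 (mod 5)


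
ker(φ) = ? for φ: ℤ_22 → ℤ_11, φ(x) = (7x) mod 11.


Kernel = preimage of identity
ker(φ) = {x ∈ ℤ_22 : 7x ≡ 0 (mod 11)}. Since 11 | 22, φ is well-defined. The kernel is the cyclic subgroup ⟨11⟩ of ℤ_22 (order 2), i.e. {0, 11}

ker(φ) = {0, 11}


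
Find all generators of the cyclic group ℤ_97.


g generates ℤ_n iff gcd(g,n) = 1
Prime factors of 97: 97
Generators are g ∈ {1,...,96} not divisible by any of these primes.
Generators: {1, 2, 3, 4, 5, 6, 7, 8, 9, 10, 11, 12, 13, 14, 15, 16, 17, 18, 19, 20, 21, 22, 23, 24, 25, 26, 27, 28, 29, 30, 31, 32, 33, 34, 35, 36, 37, 38, 39, 40, 41, 42, 43, 44, 45, 46, 47, 48, 49, 50, 51, 52, 53, 54, 55, 56, 57, 58, 59, 60, 61, 62, 63, 64, 65, 66, 67, 68, 69, 70, 71, 72, 73, 74, 75, 76, 77, 78, 79, 80, 81, 82, 83, 84, 85, 86, 87, 88, 89, 90, 91, 92, 93, 94, 95, 96}
Number of generators = φ(97) = 96

Generators of ℤ_97 = {1, 2, 3, 4, 5, 6, 7, 8, 9, 10, 11, 12, 13, 14, 15, 16, 17, 18, 19, 20, 21, 22, 23, 24, 25, 26, 27, 28, 29, 30, 31, 32, 33, 34, 35, 36, 37, 38, 39, 40, 41, 42, 43, 44, 45, 46, 47, 48, 49, 50, 51, 52, 53, 54, 55, 56, 57, 58, 59, 60, 61, 62, 63, 64, 65, 66, 67, 68, 69, 70, 71, 72, 73, 74, 75, 76, 77, 78, 79, 80, 81, 82, 83, 84, 85, 86, 87, 88, 89, 90, 91, 92, 93, 94, 95, 96}


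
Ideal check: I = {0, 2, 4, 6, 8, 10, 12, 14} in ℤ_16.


Check ideal conditions for I = {0, 2, 4, 6, 8, 10, 12, 14} in ℤ_16:
(1) I is an additive subgroup? Yes
(2) For r ∈ ℤ_16 and a ∈ I: r·a ∈ I? Yes

Yes, I is an ideal of ℤ_16


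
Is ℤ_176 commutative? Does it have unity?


ℤ_176 is a commutative ring with unity 1; 176 = 2×88 is composite, so 2·88 ≡ 0 gives zero divisors (not an integral domain)
Commutative: Yes
Integral domain: No
Has unity: Yes

ℤ_176: Commutative=Yes, Unity=Yes


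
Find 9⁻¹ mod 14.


Use the extended Euclidean algorithm to write 1 = 9·s + 14·t; then s mod 14 is the inverse.
Euclidean algorithm:
  9 = 0·14 + 9
  14 = 1·9 + 5
  9 = 1·5 + 4
  5 = 1·4 + 1
  4 = 4·1 + 0
gcd(9,14) = 1
Back-substitution gives: 9·(-3) + 14·(2) = 1
So 9⁻¹ ≡ -3 ≡ 11 (mod 14)
Check: 9 × 11 = 99 ≡ 1 (mod 14) ✓

9⁻¹ ≡ 11 (mod 14)


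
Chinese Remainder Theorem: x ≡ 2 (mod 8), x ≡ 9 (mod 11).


m₁ = 8, m₂ = 11, gcd = 1, so CRT applies. M = m₁·m₂ = 88
Let M₁ = M/m₁ = 11, M₂ = M/m₂ = 8
Find y₁ ≡ M₁⁻¹ (mod m₁): 11⁻¹ ≡ 3 (mod 8)
Find y₂ ≡ M₂⁻¹ (mod m₂): 8⁻¹ ≡ 7 (mod 11)
x = a₁·M₁·y₁ + a₂·M₂·y₂ = 2·11·3 + 9·8·7 = 570
Reduce mod 88: x ≡ 42
Check: 42 mod 8 = 2 ✓, 42 mod 11 = 9 ✓

x ≡ 42 (mod 88)


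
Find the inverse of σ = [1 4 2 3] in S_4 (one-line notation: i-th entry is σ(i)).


To find σ⁻¹, swap domain and range:
σ(1) = 1 → σ⁻¹(1) = 1
σ(2) = 4 → σ⁻¹(4) = 2
σ(3) = 2 → σ⁻¹(2) = 3
σ(4) = 3 → σ⁻¹(3) = 4

σ⁻¹ = [1 3 4 2]


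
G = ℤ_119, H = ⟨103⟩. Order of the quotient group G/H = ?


|⟨103⟩| = n / gcd(103, 119) = 119 / 1 = 119
H is normal (ℤ_119 is abelian).
|G/H| = |G| / |H| = 119 / 119 = 1

|G/H| = 1


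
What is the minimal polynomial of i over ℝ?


i satisfies x² + 1 = 0, irreducible over ℝ

Minimal polynomial: x² + 1


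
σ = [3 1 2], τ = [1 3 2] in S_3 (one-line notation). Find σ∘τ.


σ∘τ: apply τ first, then σ
1 →τ 1 →σ 3
2 →τ 3 →σ 2
3 →τ 2 →σ 1

σ∘τ = [3 2 1]


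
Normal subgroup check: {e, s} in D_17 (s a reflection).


H = {e, s} in D_17 (s a reflection)
r·s·r⁻¹ = sr⁻² ≠ s for n ≥ 3, so {e, s} is not closed under conjugation

No, not a normal subgroup


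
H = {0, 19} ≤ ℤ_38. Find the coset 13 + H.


13 + H = {13 + h (mod 38) : h ∈ H}
13+0=13, 13+19=32

13 + H = {13, 32}


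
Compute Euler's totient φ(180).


Factor n: 180 = 2^2 × 3^2 × 5
φ(n) = n · ∏(1 - 1/p) over distinct primes p | n
φ(180) = 180 · (1 - 1/2) · (1 - 1/3) · (1 - 1/5) = 48

φ(180) = 48


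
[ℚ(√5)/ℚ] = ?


√5 has minimal polynomial x² - 5 (irreducible over ℚ since 5 is squarefree)

[ℚ(√5)/ℚ] = 2


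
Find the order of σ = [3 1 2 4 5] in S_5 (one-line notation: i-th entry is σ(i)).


Cycle decomposition: (1 3 2)
Cycle lengths: 3
Order = lcm(3) = 3

ord(σ) = 3


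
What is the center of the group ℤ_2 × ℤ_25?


Z(G) = {g ∈ G | gx = xg for all x ∈ G}
Direct product of abelian groups is abelian, so Z(G) = G

Z(ℤ_2 × ℤ_25) = ℤ_2 × ℤ_25


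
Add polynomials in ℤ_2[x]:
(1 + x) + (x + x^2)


Add coefficients mod 2:
x^0: 1 + 0 = 1 (mod 2)
x^1: 1 + 1 = 0 (mod 2)
x^2: 0 + 1 = 1 (mod 2)
Result: 1 + x^2

f + g = 1 + x^2


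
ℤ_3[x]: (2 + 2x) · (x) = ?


Expand and collect like terms; reduce coefficients mod 3:
x^0: 2·0 = 0 ≡ 0 (mod 3)
x^1: 2·1 + 2·0 = 2 ≡ 2 (mod 3)
x^2: 2·1 = 2 ≡ 2 (mod 3)
Result: 2x + 2x^2

f · g = 2x + 2x^2


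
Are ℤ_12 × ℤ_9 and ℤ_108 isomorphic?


Comparing ℤ_12 × ℤ_9 and ℤ_108:
gcd(12,9) = 3 ≠ 1. Max element order in ℤ_12×ℤ_9 is lcm(12,9) = 36 < 108, so it has no element of order 108

No, ℤ_12 × ℤ_9 ≇ ℤ_108


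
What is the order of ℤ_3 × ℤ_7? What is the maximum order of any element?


|ℤ_3 × ℤ_7| = 3 × 7 = 21
Max element order = lcm(3,7) = 21
Cyclic? Yes (gcd=1)

|ℤ_3×ℤ_7| = 21, max element order = 21


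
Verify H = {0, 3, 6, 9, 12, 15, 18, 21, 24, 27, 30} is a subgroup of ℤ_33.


Subgroup test for H = {0, 3, 6, 9, 12, 15, 18, 21, 24, 27, 30} in (ℤ_33, +):
(1) 0 ∈ H? Yes
(2) Closure: for all a,b ∈ H, (a+b) mod 33 ∈ H? Yes
(3) Inverses: for all a ∈ H, -a mod 33 ∈ H? Yes

Yes, H is a subgroup of ℤ_33


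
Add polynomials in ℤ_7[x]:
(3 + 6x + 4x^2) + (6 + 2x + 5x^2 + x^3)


Add coefficients mod 7:
x^0: 3 + 6 = 2 (mod 7)
x^1: 6 + 2 = 1 (mod 7)
x^2: 4 + 5 = 2 (mod 7)
x^3: 0 + 1 = 1 (mod 7)
Result: 2 + x + 2x^2 + x^3

f + g = 2 + x + 2x^2 + x^3


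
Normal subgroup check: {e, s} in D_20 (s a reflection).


H = {e, s} in D_20 (s a reflection)
r·s·r⁻¹ = sr⁻² ≠ s for n ≥ 3, so {e, s} is not closed under conjugation

No, not a normal subgroup


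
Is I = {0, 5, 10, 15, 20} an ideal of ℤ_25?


Check ideal conditions for I = {0, 5, 10, 15, 20} in ℤ_25:
(1) I is an additive subgroup? Yes
(2) For r ∈ ℤ_25 and a ∈ I: r·a ∈ I? Yes

Yes, I is an ideal of ℤ_25


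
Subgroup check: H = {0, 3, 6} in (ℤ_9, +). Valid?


Subgroup test for H = {0, 3, 6} in (ℤ_9, +):
(1) 0 ∈ H? Yes
(2) Closure: for all a,b ∈ H, (a+b) mod 9 ∈ H? Yes
(3) Inverses: for all a ∈ H, -a mod 9 ∈ H? Yes

Yes, H is a subgroup of ℤ_9


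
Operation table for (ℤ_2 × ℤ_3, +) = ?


Elements: {(0,0), (0,1), (0,2), (1,0), (1,1), (1,2)}
Operation: componentwise addition mod (2, 3)
Entry (a, b) = ((a₁+b₁) mod 2, (a₂+b₂) mod 3)

Cayley table:
      | (0,0) | (0,1) | (0,2) | (1,0) | (1,1) | (1,2)
(0,0) | (0,0) | (0,1) | (0,2) | (1,0) | (1,1) | (1,2)
(0,1) | (0,1) | (0,2) | (0,0) | (1,1) | (1,2) | (1,0)
(0,2) | (0,2) | (0,0) | (0,1) | (1,2) | (1,0) | (1,1)
(1,0) | (1,0) | (1,1) | (1,2) | (0,0) | (0,1) | (0,2)
(1,1) | (1,1) | (1,2) | (1,0) | (0,1) | (0,2) | (0,0)
(1,2) | (1,2) | (1,0) | (1,1) | (0,2) | (0,0) | (0,1)


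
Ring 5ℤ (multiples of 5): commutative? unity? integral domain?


5ℤ is a commutative ring under +,× but has no multiplicative identity (1 ∉ 5ℤ); it has no zero divisors, but without unity it is not an integral domain
Commutative: Yes
Integral domain: No
Has unity: No

5ℤ (multiples of 5): Commutative=Yes, Unity=No


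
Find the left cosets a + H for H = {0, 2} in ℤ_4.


H = {0, 2}, |H| = 2
Number of cosets = |G|/|H| = 4/2 = 2
0 + H = {0, 2}
1 + H = {1, 3}

Cosets: 0+H={0,2}; 1+H={1,3}


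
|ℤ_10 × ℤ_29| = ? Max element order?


|ℤ_10 × ℤ_29| = 10 × 29 = 290
Max element order = lcm(10,29) = 290
Cyclic? Yes (gcd=1)

|ℤ_10×ℤ_29| = 290, max element order = 290


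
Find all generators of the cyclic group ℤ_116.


g generates ℤ_n iff gcd(g,n) = 1
Prime factors of 116: 2, 29
Generators are g ∈ {1,...,115} not divisible by any of these primes.
Generators: {1, 3, 5, 7, 9, 11, 13, 15, 17, 19, 21, 23, 25, 27, 31, 33, 35, 37, 39, 41, 43, 45, 47, 49, 51, 53, 55, 57, 59, 61, 63, 65, 67, 69, 71, 73, 75, 77, 79, 81, 83, 85, 89, 91, 93, 95, 97, 99, 101, 103, 105, 107, 109, 111, 113, 115}
Number of generators = φ(116) = 56

Generators of ℤ_116 = {1, 3, 5, 7, 9, 11, 13, 15, 17, 19, 21, 23, 25, 27, 31, 33, 35, 37, 39, 41, 43, 45, 47, 49, 51, 53, 55, 57, 59, 61, 63, 65, 67, 69, 71, 73, 75, 77, 79, 81, 83, 85, 89, 91, 93, 95, 97, 99, 101, 103, 105, 107, 109, 111, 113, 115}


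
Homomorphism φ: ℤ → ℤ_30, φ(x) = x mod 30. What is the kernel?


Kernel = preimage of identity
ker(φ) = {x ∈ ℤ : x ≡ 0 (mod 30)} = 30ℤ = {0, ±30, ±60, ...}

ker(φ) = 30ℤ


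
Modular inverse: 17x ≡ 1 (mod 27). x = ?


Use the extended Euclidean algorithm to write 1 = 17·s + 27·t; then s mod 27 is the inverse.
Euclidean algorithm:
  17 = 0·27 + 17
  27 = 1·17 + 10
  17 = 1·10 + 7
  10 = 1·7 + 3
  7 = 2·3 + 1
  3 = 3·1 + 0
gcd(17,27) = 1
Back-substitution gives: 17·(8) + 27·(-5) = 1
So 17⁻¹ ≡ 8 ≡ 8 (mod 27)
Check: 17 × 8 = 136 ≡ 1 (mod 27) ✓

17⁻¹ ≡ 8 (mod 27)


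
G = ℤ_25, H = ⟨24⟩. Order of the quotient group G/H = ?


|⟨24⟩| = n / gcd(24, 25) = 25 / 1 = 25
H is normal (ℤ_25 is abelian).
|G/H| = |G| / |H| = 25 / 25 = 1

|G/H| = 1


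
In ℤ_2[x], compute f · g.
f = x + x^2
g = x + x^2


Expand and collect like terms; reduce coefficients mod 2:
x^0: 0·0 = 0 ≡ 0 (mod 2)
x^1: 0·1 + 1·0 = 0 ≡ 0 (mod 2)
x^2: 0·1 + 1·1 + 1·0 = 1 ≡ 1 (mod 2)
x^3: 1·1 + 1·1 = 2 ≡ 0 (mod 2)
x^4: 1·1 = 1 ≡ 1 (mod 2)
Result: x^2 + x^4

f · g = x^2 + x^4


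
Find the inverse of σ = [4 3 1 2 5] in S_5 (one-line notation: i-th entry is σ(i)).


To find σ⁻¹, swap domain and range:
σ(1) = 4 → σ⁻¹(4) = 1
σ(2) = 3 → σ⁻¹(3) = 2
σ(3) = 1 → σ⁻¹(1) = 3
σ(4) = 2 → σ⁻¹(2) = 4
σ(5) = 5 → σ⁻¹(5) = 5

σ⁻¹ = [3 4 2 1 5]


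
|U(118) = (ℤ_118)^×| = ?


U(n) is the group of units mod n; |U(n)| = φ(n)
|U(118)| = φ(118) = 58

|U(118) = (ℤ_118)^×| = 58


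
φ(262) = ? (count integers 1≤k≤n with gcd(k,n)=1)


Factor n: 262 = 2 × 131
φ(n) = n · ∏(1 - 1/p) over distinct primes p | n
φ(262) = 262 · (1 - 1/2) · (1 - 1/131) = 130

φ(262) = 130


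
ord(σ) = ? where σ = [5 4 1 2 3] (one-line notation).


Cycle decomposition: (1 5 3) (2 4)
Cycle lengths: 3, 2
Order = lcm(3, 2) = 6

ord(σ) = 6


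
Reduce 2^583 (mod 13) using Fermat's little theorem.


Fermat's little theorem: if p is prime and gcd(a,p)=1, then a^(p-1) ≡ 1 (mod p)
p = 13 is prime, gcd(2,13) = 1
Reduce exponent: 583 mod 12 = 7
So 2^583 ≡ 2^7 (mod 13)
2^7 mod 13 = 11

2^583 ≡ 11 (mod 13)


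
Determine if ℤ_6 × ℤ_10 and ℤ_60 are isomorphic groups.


Comparing ℤ_6 × ℤ_10 and ℤ_60:
gcd(6,10) = 2 ≠ 1. Max element order in ℤ_6×ℤ_10 is lcm(6,10) = 30 < 60, so it has no element of order 60

No, ℤ_6 × ℤ_10 ≇ ℤ_60


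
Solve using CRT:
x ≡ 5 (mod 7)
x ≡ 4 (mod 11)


m₁ = 7, m₂ = 11, gcd = 1, so CRT applies. M = m₁·m₂ = 77
Let M₁ = M/m₁ = 11, M₂ = M/m₂ = 7
Find y₁ ≡ M₁⁻¹ (mod m₁): 11⁻¹ ≡ 2 (mod 7)
Find y₂ ≡ M₂⁻¹ (mod m₂): 7⁻¹ ≡ 8 (mod 11)
x = a₁·M₁·y₁ + a₂·M₂·y₂ = 5·11·2 + 4·7·8 = 334
Reduce mod 77: x ≡ 26
Check: 26 mod 7 = 5 ✓, 26 mod 11 = 4 ✓

x ≡ 26 (mod 77)


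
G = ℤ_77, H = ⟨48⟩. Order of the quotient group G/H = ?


|⟨48⟩| = n / gcd(48, 77) = 77 / 1 = 77
H is normal (ℤ_77 is abelian).
|G/H| = |G| / |H| = 77 / 77 = 1

|G/H| = 1


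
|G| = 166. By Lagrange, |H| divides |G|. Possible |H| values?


Lagrange's theorem: |H| divides |G|
|G| = 166
Divisors of 166: 1, 2, 83, 166

Possible subgroup orders: {1, 2, 83, 166}


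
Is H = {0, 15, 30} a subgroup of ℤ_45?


Subgroup test for H = {0, 15, 30} in (ℤ_45, +):
(1) 0 ∈ H? Yes
(2) Closure: for all a,b ∈ H, (a+b) mod 45 ∈ H? Yes
(3) Inverses: for all a ∈ H, -a mod 45 ∈ H? Yes

Yes, H is a subgroup of ℤ_45


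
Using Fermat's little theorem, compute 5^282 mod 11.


Fermat's little theorem: if p is prime and gcd(a,p)=1, then a^(p-1) ≡ 1 (mod p)
p = 11 is prime, gcd(5,11) = 1
Reduce exponent: 282 mod 10 = 2
So 5^282 ≡ 5^2 (mod 11)
5^2 mod 11 = 3

5^282 ≡ 3 (mod 11)


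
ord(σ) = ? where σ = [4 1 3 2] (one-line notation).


Cycle decomposition: (1 4 2)
Cycle lengths: 3
Order = lcm(3) = 3

ord(σ) = 3


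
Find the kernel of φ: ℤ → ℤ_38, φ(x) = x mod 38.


Kernel = preimage of identity
ker(φ) = {x ∈ ℤ : x ≡ 0 (mod 38)} = 38ℤ = {0, ±38, ±76, ...}

ker(φ) = 38ℤ


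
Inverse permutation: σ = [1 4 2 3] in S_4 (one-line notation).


To find σ⁻¹, swap domain and range:
σ(1) = 1 → σ⁻¹(1) = 1
σ(2) = 4 → σ⁻¹(4) = 2
σ(3) = 2 → σ⁻¹(2) = 3
σ(4) = 3 → σ⁻¹(3) = 4

σ⁻¹ = [1 3 4 2]


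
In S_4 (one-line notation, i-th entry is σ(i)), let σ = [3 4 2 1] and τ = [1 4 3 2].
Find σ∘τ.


σ∘τ: apply τ first, then σ
1 →τ 1 →σ 3
2 →τ 4 →σ 1
3 →τ 3 →σ 2
4 →τ 2 →σ 4

σ∘τ = [3 1 2 4]


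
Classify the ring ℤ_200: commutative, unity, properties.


ℤ_200 is a commutative ring with unity 1; 200 = 2×100 is composite, so 2·100 ≡ 0 gives zero divisors (not an integral domain)
Commutative: Yes
Integral domain: No
Has unity: Yes

ℤ_200: Commutative=Yes, Unity=Yes


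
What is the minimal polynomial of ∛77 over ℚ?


∛77 satisfies x³ - 77 = 0, irreducible over ℚ (no rational root; 77 is not a perfect cube)

Minimal polynomial: x³ - 77


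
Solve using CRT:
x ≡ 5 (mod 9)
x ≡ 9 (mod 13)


m₁ = 9, m₂ = 13, gcd = 1, so CRT applies. M = m₁·m₂ = 117
Let M₁ = M/m₁ = 13, M₂ = M/m₂ = 9
Find y₁ ≡ M₁⁻¹ (mod m₁): 13⁻¹ ≡ 7 (mod 9)
Find y₂ ≡ M₂⁻¹ (mod m₂): 9⁻¹ ≡ 3 (mod 13)
x = a₁·M₁·y₁ + a₂·M₂·y₂ = 5·13·7 + 9·9·3 = 698
Reduce mod 117: x ≡ 113
Check: 113 mod 9 = 5 ✓, 113 mod 13 = 9 ✓

x ≡ 113 (mod 117)


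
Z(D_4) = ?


Z(G) = {g ∈ G | gx = xg for all x ∈ G}
For even n, Z(D_n) = {e, r^(n/2)}: the 180° rotation r^2 commutes with every reflection and rotation

Z(D_4) = {e, r^2}


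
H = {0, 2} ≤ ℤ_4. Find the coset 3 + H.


3 + H = {3 + h (mod 4) : h ∈ H}
3+0=3, 3+2=1
3 + H = {1, 3} = 1 + H

3 + H = {1, 3}


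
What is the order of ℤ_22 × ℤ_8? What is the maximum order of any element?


|ℤ_22 × ℤ_8| = 22 × 8 = 176
Max element order = lcm(22,8) = 88
Cyclic? No (gcd=2)

|ℤ_22×ℤ_8| = 176, max element order = 88


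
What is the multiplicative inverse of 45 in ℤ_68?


Use the extended Euclidean algorithm to write 1 = 45·s + 68·t; then s mod 68 is the inverse.
Euclidean algorithm:
  45 = 0·68 + 45
  68 = 1·45 + 23
  45 = 1·23 + 22
  23 = 1·22 + 1
  22 = 22·1 + 0
gcd(45,68) = 1
Back-substitution gives: 45·(-3) + 68·(2) = 1
So 45⁻¹ ≡ -3 ≡ 65 (mod 68)
Check: 45 × 65 = 2925 ≡ 1 (mod 68) ✓

45⁻¹ ≡ 65 (mod 68)


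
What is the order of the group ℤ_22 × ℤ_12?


|A × B| = |A| · |B|
|ℤ_22 × ℤ_12| = 22 × 12 = 264

|ℤ_22 × ℤ_12| = 264


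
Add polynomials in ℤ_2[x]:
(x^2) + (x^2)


Add coefficients mod 2:
x^0: 0 + 0 = 0 (mod 2)
x^1: 0 + 0 = 0 (mod 2)
x^2: 1 + 1 = 0 (mod 2)
Result: 0

f + g = 0


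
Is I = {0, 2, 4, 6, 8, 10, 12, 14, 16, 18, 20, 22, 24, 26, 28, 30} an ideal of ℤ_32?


Check ideal conditions for I = {0, 2, 4, 6, 8, 10, 12, 14, 16, 18, 20, 22, 24, 26, 28, 30} in ℤ_32:
(1) I is an additive subgroup? Yes
(2) For r ∈ ℤ_32 and a ∈ I: r·a ∈ I? Yes

Yes, I is an ideal of ℤ_32


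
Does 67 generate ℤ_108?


g generates ℤ_n iff gcd(g, n) = 1
gcd(67, 108) = 1
Since gcd = 1, 67 is a generator.

Yes, 67 generates ℤ_108


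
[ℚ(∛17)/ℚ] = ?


∛17 has minimal polynomial x³ - 17 (irreducible over ℚ since 17 is not a perfect cube)

[ℚ(∛17)/ℚ] = 3


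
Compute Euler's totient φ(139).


Factor n: 139 = 139
φ(n) = n · ∏(1 - 1/p) over distinct primes p | n
φ(139) = 139 · (1 - 1/139) = 138

φ(139) = 138


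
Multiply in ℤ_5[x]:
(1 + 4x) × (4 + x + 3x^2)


Expand and collect like terms; reduce coefficients mod 5:
x^0: 1·4 = 4 ≡ 4 (mod 5)
x^1: 1·1 + 4·4 = 17 ≡ 2 (mod 5)
x^2: 1·3 + 4·1 = 7 ≡ 2 (mod 5)
x^3: 4·3 = 12 ≡ 2 (mod 5)
Result: 4 + 2x + 2x^2 + 2x^3

f · g = 4 + 2x + 2x^2 + 2x^3


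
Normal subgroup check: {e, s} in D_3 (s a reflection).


H = {e, s} in D_3 (s a reflection)
r·s·r⁻¹ = sr⁻² ≠ s for n ≥ 3, so {e, s} is not closed under conjugation

No, not a normal subgroup


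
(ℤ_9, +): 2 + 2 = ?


Operation: addition mod 9
2 + 2 = (a + b) mod 9 with a = 2, b = 2

2 + 2 = 4


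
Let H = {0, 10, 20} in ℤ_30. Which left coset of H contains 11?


11 + H = {11 + h (mod 30) : h ∈ H}
11+0=11, 11+10=21, 11+20=1
11 + H = {1, 11, 21} = 1 + H

11 + H = {1, 11, 21}


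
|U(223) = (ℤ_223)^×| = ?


U(n) is the group of units mod n; |U(n)| = φ(n)
|U(223)| = φ(223) = 222

|U(223) = (ℤ_223)^×| = 222


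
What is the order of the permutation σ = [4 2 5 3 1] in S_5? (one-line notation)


Cycle decomposition: (1 4 3 5)
Cycle lengths: 4
Order = lcm(4) = 4

ord(σ) = 4


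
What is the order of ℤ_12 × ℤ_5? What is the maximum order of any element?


|ℤ_12 × ℤ_5| = 12 × 5 = 60
Max element order = lcm(12,5) = 60
Cyclic? Yes (gcd=1)

|ℤ_12×ℤ_5| = 60, max element order = 60


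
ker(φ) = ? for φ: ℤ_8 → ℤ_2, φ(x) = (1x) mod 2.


Kernel = preimage of identity
ker(φ) = {x ∈ ℤ_8 : 1x ≡ 0 (mod 2)}. Since 2 | 8, φ is well-defined. The kernel is the cyclic subgroup ⟨2⟩ of ℤ_8 (order 4), i.e. {0, 2, 4, 6}

ker(φ) = {0, 2, 4, 6}


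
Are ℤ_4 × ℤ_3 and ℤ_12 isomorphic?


Comparing ℤ_4 × ℤ_3 and ℤ_12:
gcd(4,3) = 1, so ℤ_4 × ℤ_3 ≅ ℤ_12 (CRT)

Yes, ℤ_4 × ℤ_3 ≅ ℤ_12


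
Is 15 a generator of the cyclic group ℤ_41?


g generates ℤ_n iff gcd(g, n) = 1
gcd(15, 41) = 1
Since gcd = 1, 15 is a generator.

Yes, 15 generates ℤ_41


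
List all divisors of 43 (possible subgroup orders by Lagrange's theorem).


Lagrange's theorem: |H| divides |G|
|G| = 43
Divisors of 43: 1, 43

Possible subgroup orders: {1, 43}


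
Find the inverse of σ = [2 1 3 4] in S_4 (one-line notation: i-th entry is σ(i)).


To find σ⁻¹, swap domain and range:
σ(1) = 2 → σ⁻¹(2) = 1
σ(2) = 1 → σ⁻¹(1) = 2
σ(3) = 3 → σ⁻¹(3) = 3
σ(4) = 4 → σ⁻¹(4) = 4

σ⁻¹ = [2 1 3 4]


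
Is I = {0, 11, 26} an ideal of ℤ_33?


Check ideal conditions for I = {0, 11, 26} in ℤ_33:
(1) I is an additive subgroup? No
(2) For r ∈ ℤ_33 and a ∈ I: r·a ∈ I? No  [counterexample: r=2, a=11, r·a mod 33 = 22 ∉ I]

No, I is not an ideal of ℤ_33


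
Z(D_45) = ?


Z(G) = {g ∈ G | gx = xg for all x ∈ G}
For odd n, Z(D_n) = {e}: no nontrivial rotation commutes with all reflections

Z(D_45) = {e}


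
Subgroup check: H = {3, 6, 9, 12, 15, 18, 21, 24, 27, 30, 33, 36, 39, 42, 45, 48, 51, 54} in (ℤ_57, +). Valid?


Subgroup test for H = {3, 6, 9, 12, 15, 18, 21, 24, 27, 30, 33, 36, 39, 42, 45, 48, 51, 54} in (ℤ_57, +):
(1) 0 ∈ H? No
(2) Closure: for all a,b ∈ H, (a+b) mod 57 ∈ H? No  [counterexample: 3 + 54 = 0 ∉ H]
(3) Inverses: for all a ∈ H, -a mod 57 ∈ H? Yes

No, H is not a subgroup of ℤ_57


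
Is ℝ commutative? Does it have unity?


ℝ is a field: commutative, has unity, every nonzero element is a unit (hence an integral domain)
Commutative: Yes
Integral domain: Yes
Has unity: Yes

ℝ: Commutative=Yes, Unity=Yes


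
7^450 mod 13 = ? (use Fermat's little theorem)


Fermat's little theorem: if p is prime and gcd(a,p)=1, then a^(p-1) ≡ 1 (mod p)
p = 13 is prime, gcd(7,13) = 1
Reduce exponent: 450 mod 12 = 6
So 7^450 ≡ 7^6 (mod 13)
7^6 mod 13 = 12

7^450 ≡ 12 (mod 13)


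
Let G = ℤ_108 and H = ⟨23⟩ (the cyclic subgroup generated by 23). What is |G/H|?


|⟨23⟩| = n / gcd(23, 108) = 108 / 1 = 108
H is normal (ℤ_108 is abelian).
|G/H| = |G| / |H| = 108 / 108 = 1

|G/H| = 1


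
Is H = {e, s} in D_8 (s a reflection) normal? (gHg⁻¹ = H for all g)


H = {e, s} in D_8 (s a reflection)
r·s·r⁻¹ = sr⁻² ≠ s for n ≥ 3, so {e, s} is not closed under conjugation

No, not a normal subgroup


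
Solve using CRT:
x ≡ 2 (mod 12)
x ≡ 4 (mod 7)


m₁ = 12, m₂ = 7, gcd = 1, so CRT applies. M = m₁·m₂ = 84
Let M₁ = M/m₁ = 7, M₂ = M/m₂ = 12
Find y₁ ≡ M₁⁻¹ (mod m₁): 7⁻¹ ≡ 7 (mod 12)
Find y₂ ≡ M₂⁻¹ (mod m₂): 12⁻¹ ≡ 3 (mod 7)
x = a₁·M₁·y₁ + a₂·M₂·y₂ = 2·7·7 + 4·12·3 = 242
Reduce mod 84: x ≡ 74
Check: 74 mod 12 = 2 ✓, 74 mod 7 = 4 ✓

x ≡ 74 (mod 84)


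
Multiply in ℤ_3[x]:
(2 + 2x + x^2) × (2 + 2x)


Expand and collect like terms; reduce coefficients mod 3:
x^0: 2·2 = 4 ≡ 1 (mod 3)
x^1: 2·2 + 2·2 = 8 ≡ 2 (mod 3)
x^2: 2·2 + 1·2 = 6 ≡ 0 (mod 3)
x^3: 1·2 = 2 ≡ 2 (mod 3)
Result: 1 + 2x + 2x^3

f · g = 1 + 2x + 2x^3


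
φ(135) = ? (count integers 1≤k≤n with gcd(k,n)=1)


Factor n: 135 = 3^3 × 5
φ(n) = n · ∏(1 - 1/p) over distinct primes p | n
φ(135) = 135 · (1 - 1/3) · (1 - 1/5) = 72

φ(135) = 72


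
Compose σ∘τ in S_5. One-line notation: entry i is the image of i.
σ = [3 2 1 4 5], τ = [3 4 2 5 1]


σ∘τ: apply τ first, then σ
1 →τ 3 →σ 1
2 →τ 4 →σ 4
3 →τ 2 →σ 2
4 →τ 5 →σ 5
5 →τ 1 →σ 3

σ∘τ = [1 4 2 5 3]


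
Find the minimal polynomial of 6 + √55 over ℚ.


Let α = 6 + √55. Then α - 6 = √55, so (α - 6)² = 55, giving α² - 12α - 19 = 0. Degree 2 and α ∉ ℚ, so this is the minimal polynomial.

Minimal polynomial: x² - 12x - 19


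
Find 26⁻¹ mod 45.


Use the extended Euclidean algorithm to write 1 = 26·s + 45·t; then s mod 45 is the inverse.
Euclidean algorithm:
  26 = 0·45 + 26
  45 = 1·26 + 19
  26 = 1·19 + 7
  19 = 2·7 + 5
  7 = 1·5 + 2
  5 = 2·2 + 1
  2 = 2·1 + 0
gcd(26,45) = 1
Back-substitution gives: 26·(-19) + 45·(11) = 1
So 26⁻¹ ≡ -19 ≡ 26 (mod 45)
Check: 26 × 26 = 676 ≡ 1 (mod 45) ✓

26⁻¹ ≡ 26 (mod 45)
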